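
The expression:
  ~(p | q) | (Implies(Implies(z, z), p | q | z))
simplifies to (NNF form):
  True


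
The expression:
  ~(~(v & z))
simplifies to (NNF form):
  v & z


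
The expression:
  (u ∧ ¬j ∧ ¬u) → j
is always true.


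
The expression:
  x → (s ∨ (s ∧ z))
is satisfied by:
  {s: True, x: False}
  {x: False, s: False}
  {x: True, s: True}


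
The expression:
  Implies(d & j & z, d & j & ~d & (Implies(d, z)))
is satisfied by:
  {z: False, d: False, j: False}
  {j: True, z: False, d: False}
  {d: True, z: False, j: False}
  {j: True, d: True, z: False}
  {z: True, j: False, d: False}
  {j: True, z: True, d: False}
  {d: True, z: True, j: False}


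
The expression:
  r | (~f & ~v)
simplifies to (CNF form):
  (r | ~f) & (r | ~v)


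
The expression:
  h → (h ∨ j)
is always true.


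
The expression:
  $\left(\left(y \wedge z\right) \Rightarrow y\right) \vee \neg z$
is always true.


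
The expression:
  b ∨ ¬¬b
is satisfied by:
  {b: True}


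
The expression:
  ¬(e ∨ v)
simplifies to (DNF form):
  ¬e ∧ ¬v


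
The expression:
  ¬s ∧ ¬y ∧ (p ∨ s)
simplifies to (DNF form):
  p ∧ ¬s ∧ ¬y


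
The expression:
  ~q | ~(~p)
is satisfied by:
  {p: True, q: False}
  {q: False, p: False}
  {q: True, p: True}


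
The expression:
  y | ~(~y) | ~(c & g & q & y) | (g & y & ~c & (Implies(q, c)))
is always true.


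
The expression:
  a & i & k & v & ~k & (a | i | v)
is never true.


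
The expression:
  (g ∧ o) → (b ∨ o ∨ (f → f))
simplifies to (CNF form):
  True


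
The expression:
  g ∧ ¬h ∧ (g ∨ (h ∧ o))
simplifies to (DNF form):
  g ∧ ¬h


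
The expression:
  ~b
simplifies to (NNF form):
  ~b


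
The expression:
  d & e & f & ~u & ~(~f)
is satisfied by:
  {e: True, d: True, f: True, u: False}


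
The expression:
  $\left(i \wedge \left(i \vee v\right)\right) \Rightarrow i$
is always true.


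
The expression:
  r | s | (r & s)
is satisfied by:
  {r: True, s: True}
  {r: True, s: False}
  {s: True, r: False}


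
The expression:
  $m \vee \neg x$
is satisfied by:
  {m: True, x: False}
  {x: False, m: False}
  {x: True, m: True}


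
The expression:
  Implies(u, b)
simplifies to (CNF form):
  b | ~u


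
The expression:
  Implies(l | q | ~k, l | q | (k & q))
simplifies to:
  k | l | q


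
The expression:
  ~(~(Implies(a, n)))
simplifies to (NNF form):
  n | ~a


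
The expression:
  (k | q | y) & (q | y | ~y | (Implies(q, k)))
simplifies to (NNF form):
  k | q | y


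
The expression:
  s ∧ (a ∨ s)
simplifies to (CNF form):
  s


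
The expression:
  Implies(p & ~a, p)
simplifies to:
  True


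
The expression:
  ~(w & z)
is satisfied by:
  {w: False, z: False}
  {z: True, w: False}
  {w: True, z: False}


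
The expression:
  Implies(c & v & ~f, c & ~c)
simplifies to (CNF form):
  f | ~c | ~v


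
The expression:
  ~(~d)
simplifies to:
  d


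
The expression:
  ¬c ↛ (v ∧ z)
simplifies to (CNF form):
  ¬c ∧ (¬v ∨ ¬z)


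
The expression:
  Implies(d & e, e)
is always true.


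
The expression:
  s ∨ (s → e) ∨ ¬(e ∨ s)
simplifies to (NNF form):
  True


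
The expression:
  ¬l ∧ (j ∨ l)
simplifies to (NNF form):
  j ∧ ¬l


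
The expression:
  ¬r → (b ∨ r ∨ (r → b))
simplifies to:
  True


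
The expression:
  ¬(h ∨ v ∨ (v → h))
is never true.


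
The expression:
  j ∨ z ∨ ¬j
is always true.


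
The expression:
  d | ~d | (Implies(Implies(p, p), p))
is always true.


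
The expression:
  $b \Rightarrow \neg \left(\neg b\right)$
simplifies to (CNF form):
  $\text{True}$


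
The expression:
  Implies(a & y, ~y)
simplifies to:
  ~a | ~y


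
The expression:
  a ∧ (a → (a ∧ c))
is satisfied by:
  {a: True, c: True}


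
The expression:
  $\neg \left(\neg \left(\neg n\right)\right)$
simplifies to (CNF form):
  $\neg n$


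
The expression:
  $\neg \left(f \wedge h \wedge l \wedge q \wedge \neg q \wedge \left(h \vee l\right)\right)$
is always true.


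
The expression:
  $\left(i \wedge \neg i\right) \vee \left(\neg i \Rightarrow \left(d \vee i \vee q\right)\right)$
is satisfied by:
  {i: True, d: True, q: True}
  {i: True, d: True, q: False}
  {i: True, q: True, d: False}
  {i: True, q: False, d: False}
  {d: True, q: True, i: False}
  {d: True, q: False, i: False}
  {q: True, d: False, i: False}


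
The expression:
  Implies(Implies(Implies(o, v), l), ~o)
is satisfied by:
  {v: True, o: False, l: False}
  {v: False, o: False, l: False}
  {l: True, v: True, o: False}
  {l: True, v: False, o: False}
  {o: True, v: True, l: False}


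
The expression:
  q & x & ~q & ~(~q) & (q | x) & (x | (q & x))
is never true.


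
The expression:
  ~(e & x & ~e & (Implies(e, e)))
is always true.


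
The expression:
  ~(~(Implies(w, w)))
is always true.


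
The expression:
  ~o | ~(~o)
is always true.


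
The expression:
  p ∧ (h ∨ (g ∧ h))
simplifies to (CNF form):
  h ∧ p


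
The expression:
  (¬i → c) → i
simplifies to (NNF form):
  i ∨ ¬c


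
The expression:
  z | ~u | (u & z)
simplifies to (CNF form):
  z | ~u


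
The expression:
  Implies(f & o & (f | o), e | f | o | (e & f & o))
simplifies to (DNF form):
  True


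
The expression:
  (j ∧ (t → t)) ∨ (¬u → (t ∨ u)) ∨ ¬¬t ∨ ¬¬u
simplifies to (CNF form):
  j ∨ t ∨ u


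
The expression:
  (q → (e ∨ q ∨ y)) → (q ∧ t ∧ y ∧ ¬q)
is never true.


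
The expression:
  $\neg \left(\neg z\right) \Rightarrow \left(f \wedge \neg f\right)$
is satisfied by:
  {z: False}


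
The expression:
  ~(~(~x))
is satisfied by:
  {x: False}


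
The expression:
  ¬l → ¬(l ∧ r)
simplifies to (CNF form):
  True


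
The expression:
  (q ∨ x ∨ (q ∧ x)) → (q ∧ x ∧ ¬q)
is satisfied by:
  {q: False, x: False}


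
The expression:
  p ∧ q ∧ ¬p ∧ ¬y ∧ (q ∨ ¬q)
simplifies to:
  False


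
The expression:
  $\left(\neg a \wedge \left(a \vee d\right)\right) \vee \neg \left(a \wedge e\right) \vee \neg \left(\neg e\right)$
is always true.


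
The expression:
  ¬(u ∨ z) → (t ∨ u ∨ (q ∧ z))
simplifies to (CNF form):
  t ∨ u ∨ z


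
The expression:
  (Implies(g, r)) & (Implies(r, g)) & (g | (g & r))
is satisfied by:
  {r: True, g: True}


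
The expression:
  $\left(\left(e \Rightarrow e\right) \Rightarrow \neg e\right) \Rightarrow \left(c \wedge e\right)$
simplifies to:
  $e$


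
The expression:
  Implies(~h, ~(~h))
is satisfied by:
  {h: True}


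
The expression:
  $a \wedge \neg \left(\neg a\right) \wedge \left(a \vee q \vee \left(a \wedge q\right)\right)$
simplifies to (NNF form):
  $a$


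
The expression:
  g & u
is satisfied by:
  {u: True, g: True}


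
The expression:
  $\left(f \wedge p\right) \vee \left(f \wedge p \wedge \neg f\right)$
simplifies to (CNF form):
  $f \wedge p$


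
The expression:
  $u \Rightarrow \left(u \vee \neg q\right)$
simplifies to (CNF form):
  $\text{True}$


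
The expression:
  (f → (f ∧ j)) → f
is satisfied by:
  {f: True}


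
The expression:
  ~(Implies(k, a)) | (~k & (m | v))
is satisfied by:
  {v: True, m: True, a: False, k: False}
  {v: True, a: False, m: False, k: False}
  {m: True, v: False, a: False, k: False}
  {v: True, a: True, m: True, k: False}
  {v: True, a: True, m: False, k: False}
  {a: True, m: True, v: False, k: False}
  {k: True, m: True, v: True, a: False}
  {k: True, v: True, a: False, m: False}
  {k: True, m: True, v: False, a: False}
  {k: True, v: False, a: False, m: False}


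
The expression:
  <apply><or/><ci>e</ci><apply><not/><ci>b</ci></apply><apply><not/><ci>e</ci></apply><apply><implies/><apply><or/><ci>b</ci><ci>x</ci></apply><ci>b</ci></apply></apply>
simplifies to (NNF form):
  <true/>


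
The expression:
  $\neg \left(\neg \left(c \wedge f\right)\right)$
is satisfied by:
  {c: True, f: True}


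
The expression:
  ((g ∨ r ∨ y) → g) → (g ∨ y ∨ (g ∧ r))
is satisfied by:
  {r: True, y: True, g: True}
  {r: True, y: True, g: False}
  {r: True, g: True, y: False}
  {r: True, g: False, y: False}
  {y: True, g: True, r: False}
  {y: True, g: False, r: False}
  {g: True, y: False, r: False}


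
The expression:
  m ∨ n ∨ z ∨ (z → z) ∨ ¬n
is always true.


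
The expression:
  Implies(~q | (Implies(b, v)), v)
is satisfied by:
  {q: True, v: True, b: True}
  {q: True, v: True, b: False}
  {v: True, b: True, q: False}
  {v: True, b: False, q: False}
  {q: True, b: True, v: False}


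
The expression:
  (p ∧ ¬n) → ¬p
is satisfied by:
  {n: True, p: False}
  {p: False, n: False}
  {p: True, n: True}


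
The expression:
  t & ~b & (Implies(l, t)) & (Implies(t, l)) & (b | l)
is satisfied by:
  {t: True, l: True, b: False}


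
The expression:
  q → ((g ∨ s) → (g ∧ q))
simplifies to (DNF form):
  g ∨ ¬q ∨ ¬s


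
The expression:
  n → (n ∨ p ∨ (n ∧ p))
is always true.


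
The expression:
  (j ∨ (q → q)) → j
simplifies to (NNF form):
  j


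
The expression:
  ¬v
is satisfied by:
  {v: False}


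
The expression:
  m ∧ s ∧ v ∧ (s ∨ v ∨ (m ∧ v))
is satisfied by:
  {m: True, s: True, v: True}


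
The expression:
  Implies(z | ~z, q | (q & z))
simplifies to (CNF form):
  q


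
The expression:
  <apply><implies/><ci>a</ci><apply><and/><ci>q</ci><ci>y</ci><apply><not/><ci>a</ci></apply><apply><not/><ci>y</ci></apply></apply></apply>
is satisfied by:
  {a: False}


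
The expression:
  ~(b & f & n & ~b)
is always true.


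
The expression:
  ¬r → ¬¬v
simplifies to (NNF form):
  r ∨ v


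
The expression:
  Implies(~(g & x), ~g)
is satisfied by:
  {x: True, g: False}
  {g: False, x: False}
  {g: True, x: True}


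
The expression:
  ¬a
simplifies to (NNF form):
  ¬a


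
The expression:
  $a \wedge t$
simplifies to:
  $a \wedge t$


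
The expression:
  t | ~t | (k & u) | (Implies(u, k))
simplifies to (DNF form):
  True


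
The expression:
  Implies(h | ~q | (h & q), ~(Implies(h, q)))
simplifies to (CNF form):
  (h | q) & (h | ~h) & (q | ~q) & (~h | ~q)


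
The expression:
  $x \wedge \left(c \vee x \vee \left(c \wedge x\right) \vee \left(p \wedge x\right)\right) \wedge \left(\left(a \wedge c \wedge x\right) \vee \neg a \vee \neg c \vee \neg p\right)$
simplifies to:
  $x$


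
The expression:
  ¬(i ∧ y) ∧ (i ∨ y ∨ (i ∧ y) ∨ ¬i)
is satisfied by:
  {y: False, i: False}
  {i: True, y: False}
  {y: True, i: False}


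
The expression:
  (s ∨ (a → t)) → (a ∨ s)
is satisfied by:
  {a: True, s: True}
  {a: True, s: False}
  {s: True, a: False}


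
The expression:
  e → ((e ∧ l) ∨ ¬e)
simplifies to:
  l ∨ ¬e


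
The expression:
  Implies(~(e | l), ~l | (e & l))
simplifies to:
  True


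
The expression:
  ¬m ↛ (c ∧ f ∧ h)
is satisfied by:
  {h: False, c: False, m: False, f: False}
  {f: True, h: False, c: False, m: False}
  {c: True, f: False, h: False, m: False}
  {f: True, c: True, h: False, m: False}
  {h: True, f: False, c: False, m: False}
  {f: True, h: True, c: False, m: False}
  {c: True, h: True, f: False, m: False}


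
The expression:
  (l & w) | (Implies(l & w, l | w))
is always true.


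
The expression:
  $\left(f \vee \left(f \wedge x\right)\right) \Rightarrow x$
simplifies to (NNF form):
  $x \vee \neg f$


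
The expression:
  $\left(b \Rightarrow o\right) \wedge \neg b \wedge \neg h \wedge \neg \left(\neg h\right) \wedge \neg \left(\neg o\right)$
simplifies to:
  $\text{False}$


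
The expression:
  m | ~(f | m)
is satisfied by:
  {m: True, f: False}
  {f: False, m: False}
  {f: True, m: True}


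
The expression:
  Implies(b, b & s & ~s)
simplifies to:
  ~b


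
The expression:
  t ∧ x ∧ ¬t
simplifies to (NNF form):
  False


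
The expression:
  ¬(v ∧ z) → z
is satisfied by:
  {z: True}


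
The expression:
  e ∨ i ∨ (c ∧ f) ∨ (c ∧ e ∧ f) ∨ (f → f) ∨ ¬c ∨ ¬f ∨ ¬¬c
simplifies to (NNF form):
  True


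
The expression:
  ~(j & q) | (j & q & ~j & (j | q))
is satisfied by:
  {q: False, j: False}
  {j: True, q: False}
  {q: True, j: False}


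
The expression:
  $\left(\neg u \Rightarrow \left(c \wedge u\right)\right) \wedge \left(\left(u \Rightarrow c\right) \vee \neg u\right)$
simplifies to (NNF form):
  $c \wedge u$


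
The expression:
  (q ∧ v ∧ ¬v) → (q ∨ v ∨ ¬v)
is always true.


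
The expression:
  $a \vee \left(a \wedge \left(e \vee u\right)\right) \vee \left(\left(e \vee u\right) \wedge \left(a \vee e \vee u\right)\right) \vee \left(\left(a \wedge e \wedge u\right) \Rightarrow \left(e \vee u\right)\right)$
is always true.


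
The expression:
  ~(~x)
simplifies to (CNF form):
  x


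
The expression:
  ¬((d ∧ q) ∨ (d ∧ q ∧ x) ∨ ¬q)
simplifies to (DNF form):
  q ∧ ¬d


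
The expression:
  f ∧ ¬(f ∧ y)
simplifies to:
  f ∧ ¬y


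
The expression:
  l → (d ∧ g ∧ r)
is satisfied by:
  {r: True, d: True, g: True, l: False}
  {r: True, d: True, g: False, l: False}
  {r: True, g: True, d: False, l: False}
  {r: True, g: False, d: False, l: False}
  {d: True, g: True, r: False, l: False}
  {d: True, r: False, g: False, l: False}
  {d: False, g: True, r: False, l: False}
  {d: False, r: False, g: False, l: False}
  {r: True, l: True, d: True, g: True}


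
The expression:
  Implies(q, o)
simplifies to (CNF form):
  o | ~q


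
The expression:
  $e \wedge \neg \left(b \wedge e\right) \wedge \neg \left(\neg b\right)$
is never true.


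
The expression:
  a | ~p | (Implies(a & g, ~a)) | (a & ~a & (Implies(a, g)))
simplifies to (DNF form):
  True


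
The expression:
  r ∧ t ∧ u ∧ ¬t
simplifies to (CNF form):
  False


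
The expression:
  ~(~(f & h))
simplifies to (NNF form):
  f & h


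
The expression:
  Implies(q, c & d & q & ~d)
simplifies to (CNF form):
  ~q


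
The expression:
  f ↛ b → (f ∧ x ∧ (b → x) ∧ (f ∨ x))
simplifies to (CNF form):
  b ∨ x ∨ ¬f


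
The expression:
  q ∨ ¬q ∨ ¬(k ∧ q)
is always true.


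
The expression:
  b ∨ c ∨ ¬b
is always true.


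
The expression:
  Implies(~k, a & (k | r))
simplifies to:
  k | (a & r)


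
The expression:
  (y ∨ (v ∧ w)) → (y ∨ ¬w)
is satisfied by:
  {y: True, w: False, v: False}
  {w: False, v: False, y: False}
  {y: True, v: True, w: False}
  {v: True, w: False, y: False}
  {y: True, w: True, v: False}
  {w: True, y: False, v: False}
  {y: True, v: True, w: True}


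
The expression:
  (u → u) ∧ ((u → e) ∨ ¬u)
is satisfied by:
  {e: True, u: False}
  {u: False, e: False}
  {u: True, e: True}


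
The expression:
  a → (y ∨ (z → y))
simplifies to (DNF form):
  y ∨ ¬a ∨ ¬z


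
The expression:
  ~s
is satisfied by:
  {s: False}


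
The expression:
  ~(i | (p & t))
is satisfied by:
  {p: False, i: False, t: False}
  {t: True, p: False, i: False}
  {p: True, t: False, i: False}


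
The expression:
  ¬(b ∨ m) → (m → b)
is always true.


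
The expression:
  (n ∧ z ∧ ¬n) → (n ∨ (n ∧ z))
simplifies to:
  True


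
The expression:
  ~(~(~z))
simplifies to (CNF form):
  ~z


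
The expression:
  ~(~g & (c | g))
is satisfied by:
  {g: True, c: False}
  {c: False, g: False}
  {c: True, g: True}


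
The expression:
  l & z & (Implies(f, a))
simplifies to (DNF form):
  (a & l & z) | (l & z & ~f)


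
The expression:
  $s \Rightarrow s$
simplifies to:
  $\text{True}$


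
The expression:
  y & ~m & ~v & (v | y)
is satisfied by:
  {y: True, v: False, m: False}


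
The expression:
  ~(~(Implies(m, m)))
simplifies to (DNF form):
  True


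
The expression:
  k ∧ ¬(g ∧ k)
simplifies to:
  k ∧ ¬g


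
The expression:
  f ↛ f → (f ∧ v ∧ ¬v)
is always true.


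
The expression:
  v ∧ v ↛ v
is never true.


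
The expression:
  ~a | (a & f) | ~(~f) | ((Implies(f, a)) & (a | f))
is always true.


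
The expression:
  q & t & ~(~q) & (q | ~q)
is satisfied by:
  {t: True, q: True}


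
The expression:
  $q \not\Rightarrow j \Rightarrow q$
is always true.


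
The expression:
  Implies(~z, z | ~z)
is always true.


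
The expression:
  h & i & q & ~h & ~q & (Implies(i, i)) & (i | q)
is never true.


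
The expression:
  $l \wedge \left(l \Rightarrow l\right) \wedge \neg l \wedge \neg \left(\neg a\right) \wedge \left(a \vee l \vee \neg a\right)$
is never true.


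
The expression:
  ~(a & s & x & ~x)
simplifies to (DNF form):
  True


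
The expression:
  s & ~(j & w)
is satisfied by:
  {s: True, w: False, j: False}
  {j: True, s: True, w: False}
  {w: True, s: True, j: False}


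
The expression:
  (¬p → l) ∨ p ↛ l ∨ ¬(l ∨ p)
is always true.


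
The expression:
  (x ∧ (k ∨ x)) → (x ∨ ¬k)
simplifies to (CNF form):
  True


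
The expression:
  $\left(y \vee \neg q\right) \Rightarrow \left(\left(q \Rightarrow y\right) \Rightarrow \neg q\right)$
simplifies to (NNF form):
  $\neg q \vee \neg y$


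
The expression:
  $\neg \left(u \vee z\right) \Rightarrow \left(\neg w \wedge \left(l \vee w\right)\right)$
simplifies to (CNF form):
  $\left(l \vee u \vee z\right) \wedge \left(u \vee z \vee \neg w\right)$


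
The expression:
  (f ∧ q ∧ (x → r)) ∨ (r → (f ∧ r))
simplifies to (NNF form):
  f ∨ ¬r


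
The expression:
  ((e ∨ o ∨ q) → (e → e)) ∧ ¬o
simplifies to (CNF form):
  ¬o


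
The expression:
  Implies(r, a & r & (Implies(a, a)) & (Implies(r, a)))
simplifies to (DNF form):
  a | ~r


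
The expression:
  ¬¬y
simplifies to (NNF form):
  y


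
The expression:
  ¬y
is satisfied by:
  {y: False}


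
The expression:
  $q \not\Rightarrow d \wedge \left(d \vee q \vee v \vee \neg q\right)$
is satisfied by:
  {q: True, d: False}


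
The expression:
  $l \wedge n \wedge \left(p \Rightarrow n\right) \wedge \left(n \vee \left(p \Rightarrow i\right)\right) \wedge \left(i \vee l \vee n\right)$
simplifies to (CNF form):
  $l \wedge n$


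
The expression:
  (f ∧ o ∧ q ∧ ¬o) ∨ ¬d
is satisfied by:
  {d: False}


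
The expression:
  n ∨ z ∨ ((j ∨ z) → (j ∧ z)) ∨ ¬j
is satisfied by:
  {n: True, z: True, j: False}
  {n: True, z: False, j: False}
  {z: True, n: False, j: False}
  {n: False, z: False, j: False}
  {j: True, n: True, z: True}
  {j: True, n: True, z: False}
  {j: True, z: True, n: False}


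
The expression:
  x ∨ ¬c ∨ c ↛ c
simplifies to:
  x ∨ ¬c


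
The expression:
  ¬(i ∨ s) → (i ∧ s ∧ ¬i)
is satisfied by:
  {i: True, s: True}
  {i: True, s: False}
  {s: True, i: False}


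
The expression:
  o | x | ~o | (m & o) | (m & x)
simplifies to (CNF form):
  True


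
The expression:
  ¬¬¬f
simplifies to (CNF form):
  ¬f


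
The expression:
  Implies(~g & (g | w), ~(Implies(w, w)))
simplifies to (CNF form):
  g | ~w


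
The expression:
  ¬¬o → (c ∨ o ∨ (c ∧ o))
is always true.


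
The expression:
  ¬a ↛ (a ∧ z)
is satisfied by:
  {a: False}


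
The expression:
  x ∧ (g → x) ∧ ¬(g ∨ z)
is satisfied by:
  {x: True, g: False, z: False}


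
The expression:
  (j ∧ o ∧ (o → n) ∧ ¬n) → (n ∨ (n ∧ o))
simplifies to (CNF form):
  True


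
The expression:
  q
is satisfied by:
  {q: True}


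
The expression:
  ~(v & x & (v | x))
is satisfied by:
  {v: False, x: False}
  {x: True, v: False}
  {v: True, x: False}


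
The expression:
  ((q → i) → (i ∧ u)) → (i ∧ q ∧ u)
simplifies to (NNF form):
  (i ∧ q) ∨ (¬i ∧ ¬q) ∨ (¬q ∧ ¬u)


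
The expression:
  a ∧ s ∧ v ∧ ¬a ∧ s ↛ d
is never true.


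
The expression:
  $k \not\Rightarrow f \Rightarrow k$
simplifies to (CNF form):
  $\text{True}$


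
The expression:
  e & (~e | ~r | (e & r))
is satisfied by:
  {e: True}


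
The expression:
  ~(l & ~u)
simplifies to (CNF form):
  u | ~l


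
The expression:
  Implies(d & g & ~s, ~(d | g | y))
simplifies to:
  s | ~d | ~g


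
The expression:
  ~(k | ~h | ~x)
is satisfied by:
  {h: True, x: True, k: False}


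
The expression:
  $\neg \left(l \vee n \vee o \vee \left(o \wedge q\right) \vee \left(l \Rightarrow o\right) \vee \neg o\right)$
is never true.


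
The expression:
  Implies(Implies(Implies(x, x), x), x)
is always true.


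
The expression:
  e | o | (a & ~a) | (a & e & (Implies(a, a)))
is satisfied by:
  {o: True, e: True}
  {o: True, e: False}
  {e: True, o: False}


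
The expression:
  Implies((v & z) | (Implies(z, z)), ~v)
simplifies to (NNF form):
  ~v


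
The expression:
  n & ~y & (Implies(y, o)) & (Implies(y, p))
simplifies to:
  n & ~y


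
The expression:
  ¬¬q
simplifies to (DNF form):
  q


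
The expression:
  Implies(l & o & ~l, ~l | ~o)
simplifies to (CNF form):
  True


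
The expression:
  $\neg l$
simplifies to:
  $\neg l$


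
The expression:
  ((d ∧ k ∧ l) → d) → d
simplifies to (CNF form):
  d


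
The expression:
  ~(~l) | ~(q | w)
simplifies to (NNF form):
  l | (~q & ~w)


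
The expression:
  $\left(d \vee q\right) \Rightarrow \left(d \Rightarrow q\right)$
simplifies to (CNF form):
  $q \vee \neg d$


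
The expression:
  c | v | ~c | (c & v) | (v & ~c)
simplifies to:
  True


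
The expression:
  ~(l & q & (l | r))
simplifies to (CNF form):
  ~l | ~q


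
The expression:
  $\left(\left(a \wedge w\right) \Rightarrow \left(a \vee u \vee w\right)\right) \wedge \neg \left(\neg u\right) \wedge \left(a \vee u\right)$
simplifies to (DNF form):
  $u$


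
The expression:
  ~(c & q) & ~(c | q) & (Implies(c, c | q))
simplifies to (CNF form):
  ~c & ~q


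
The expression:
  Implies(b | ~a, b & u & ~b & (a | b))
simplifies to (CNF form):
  a & ~b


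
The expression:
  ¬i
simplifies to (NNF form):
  ¬i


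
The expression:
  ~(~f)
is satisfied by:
  {f: True}


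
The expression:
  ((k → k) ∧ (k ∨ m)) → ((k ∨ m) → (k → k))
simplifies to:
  True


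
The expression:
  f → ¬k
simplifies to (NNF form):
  ¬f ∨ ¬k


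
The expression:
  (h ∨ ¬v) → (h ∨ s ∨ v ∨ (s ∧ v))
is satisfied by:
  {s: True, v: True, h: True}
  {s: True, v: True, h: False}
  {s: True, h: True, v: False}
  {s: True, h: False, v: False}
  {v: True, h: True, s: False}
  {v: True, h: False, s: False}
  {h: True, v: False, s: False}


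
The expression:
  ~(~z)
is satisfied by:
  {z: True}


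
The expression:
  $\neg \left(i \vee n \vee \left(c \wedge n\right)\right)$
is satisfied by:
  {n: False, i: False}


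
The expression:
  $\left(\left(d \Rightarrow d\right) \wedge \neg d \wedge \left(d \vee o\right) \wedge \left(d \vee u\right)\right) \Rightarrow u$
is always true.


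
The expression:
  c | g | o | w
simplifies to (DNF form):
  c | g | o | w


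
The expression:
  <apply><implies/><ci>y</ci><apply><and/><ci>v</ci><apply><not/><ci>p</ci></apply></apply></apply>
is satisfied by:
  {v: True, y: False, p: False}
  {v: False, y: False, p: False}
  {p: True, v: True, y: False}
  {p: True, v: False, y: False}
  {y: True, v: True, p: False}


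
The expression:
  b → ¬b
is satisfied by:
  {b: False}


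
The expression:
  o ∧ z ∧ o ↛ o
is never true.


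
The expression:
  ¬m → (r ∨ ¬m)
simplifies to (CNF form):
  True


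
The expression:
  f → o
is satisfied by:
  {o: True, f: False}
  {f: False, o: False}
  {f: True, o: True}


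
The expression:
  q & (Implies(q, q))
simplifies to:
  q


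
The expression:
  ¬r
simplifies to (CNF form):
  ¬r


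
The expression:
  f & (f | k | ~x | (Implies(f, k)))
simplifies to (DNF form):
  f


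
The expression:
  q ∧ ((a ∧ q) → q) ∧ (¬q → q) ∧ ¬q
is never true.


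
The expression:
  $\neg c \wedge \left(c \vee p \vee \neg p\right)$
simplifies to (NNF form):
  $\neg c$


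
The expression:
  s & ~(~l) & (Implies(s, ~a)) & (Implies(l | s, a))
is never true.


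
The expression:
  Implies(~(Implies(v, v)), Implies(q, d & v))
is always true.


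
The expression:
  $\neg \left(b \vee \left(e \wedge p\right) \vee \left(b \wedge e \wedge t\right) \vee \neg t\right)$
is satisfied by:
  {t: True, b: False, p: False, e: False}
  {t: True, e: True, b: False, p: False}
  {t: True, p: True, b: False, e: False}


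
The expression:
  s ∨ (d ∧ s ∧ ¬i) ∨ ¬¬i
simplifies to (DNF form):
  i ∨ s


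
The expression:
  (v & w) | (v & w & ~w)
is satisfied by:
  {w: True, v: True}


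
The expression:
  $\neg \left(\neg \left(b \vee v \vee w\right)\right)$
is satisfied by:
  {b: True, v: True, w: True}
  {b: True, v: True, w: False}
  {b: True, w: True, v: False}
  {b: True, w: False, v: False}
  {v: True, w: True, b: False}
  {v: True, w: False, b: False}
  {w: True, v: False, b: False}


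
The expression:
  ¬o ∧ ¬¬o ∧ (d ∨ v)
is never true.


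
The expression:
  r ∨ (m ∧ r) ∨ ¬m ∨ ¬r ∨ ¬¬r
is always true.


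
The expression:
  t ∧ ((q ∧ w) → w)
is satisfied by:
  {t: True}


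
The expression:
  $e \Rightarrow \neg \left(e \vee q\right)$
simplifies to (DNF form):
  $\neg e$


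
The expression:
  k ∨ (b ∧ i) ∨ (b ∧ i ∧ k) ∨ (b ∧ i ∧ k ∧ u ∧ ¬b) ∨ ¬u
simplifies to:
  k ∨ (b ∧ i) ∨ ¬u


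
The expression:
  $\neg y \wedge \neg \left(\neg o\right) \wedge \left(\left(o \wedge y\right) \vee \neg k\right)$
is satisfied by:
  {o: True, y: False, k: False}


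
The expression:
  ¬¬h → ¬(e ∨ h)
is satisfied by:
  {h: False}


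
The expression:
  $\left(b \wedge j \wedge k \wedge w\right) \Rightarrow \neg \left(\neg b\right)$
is always true.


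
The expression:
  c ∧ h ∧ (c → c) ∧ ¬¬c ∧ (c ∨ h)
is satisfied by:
  {h: True, c: True}


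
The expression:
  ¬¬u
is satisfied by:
  {u: True}


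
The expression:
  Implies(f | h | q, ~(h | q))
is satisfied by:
  {q: False, h: False}


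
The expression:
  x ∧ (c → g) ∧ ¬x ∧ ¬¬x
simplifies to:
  False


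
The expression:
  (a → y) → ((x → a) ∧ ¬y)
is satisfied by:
  {a: True, x: False, y: False}
  {x: False, y: False, a: False}
  {a: True, x: True, y: False}


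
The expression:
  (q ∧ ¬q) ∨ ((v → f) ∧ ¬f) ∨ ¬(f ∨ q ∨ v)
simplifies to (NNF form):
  ¬f ∧ ¬v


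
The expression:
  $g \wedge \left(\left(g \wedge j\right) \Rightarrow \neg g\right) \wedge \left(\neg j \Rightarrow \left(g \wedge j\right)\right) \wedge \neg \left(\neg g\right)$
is never true.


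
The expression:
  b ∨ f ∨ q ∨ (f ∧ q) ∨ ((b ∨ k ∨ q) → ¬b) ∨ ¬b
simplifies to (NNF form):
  True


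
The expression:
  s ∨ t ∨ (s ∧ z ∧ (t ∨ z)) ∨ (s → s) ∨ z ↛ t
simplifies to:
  True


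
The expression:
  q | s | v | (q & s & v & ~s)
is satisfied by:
  {q: True, v: True, s: True}
  {q: True, v: True, s: False}
  {q: True, s: True, v: False}
  {q: True, s: False, v: False}
  {v: True, s: True, q: False}
  {v: True, s: False, q: False}
  {s: True, v: False, q: False}


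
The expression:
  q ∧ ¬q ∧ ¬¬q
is never true.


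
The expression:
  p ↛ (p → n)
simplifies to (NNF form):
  p ∧ ¬n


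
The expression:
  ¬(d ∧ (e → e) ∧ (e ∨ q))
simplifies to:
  (¬e ∧ ¬q) ∨ ¬d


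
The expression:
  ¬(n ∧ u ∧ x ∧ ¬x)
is always true.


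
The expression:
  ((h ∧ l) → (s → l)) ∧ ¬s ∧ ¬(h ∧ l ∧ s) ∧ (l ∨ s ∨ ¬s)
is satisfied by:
  {s: False}


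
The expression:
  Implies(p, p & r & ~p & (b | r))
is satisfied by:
  {p: False}


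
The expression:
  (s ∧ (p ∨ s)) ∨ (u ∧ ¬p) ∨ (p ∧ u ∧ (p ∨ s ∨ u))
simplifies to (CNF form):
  s ∨ u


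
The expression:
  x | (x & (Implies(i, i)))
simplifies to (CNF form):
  x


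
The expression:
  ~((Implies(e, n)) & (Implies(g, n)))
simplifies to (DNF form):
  (e & ~n) | (g & ~n)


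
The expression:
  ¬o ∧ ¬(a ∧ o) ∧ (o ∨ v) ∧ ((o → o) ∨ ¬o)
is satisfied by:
  {v: True, o: False}


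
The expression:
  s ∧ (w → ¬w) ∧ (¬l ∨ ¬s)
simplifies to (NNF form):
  s ∧ ¬l ∧ ¬w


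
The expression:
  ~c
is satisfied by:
  {c: False}


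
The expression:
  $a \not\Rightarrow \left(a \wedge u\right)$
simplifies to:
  $a \wedge \neg u$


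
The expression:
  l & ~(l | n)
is never true.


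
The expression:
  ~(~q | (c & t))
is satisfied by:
  {q: True, c: False, t: False}
  {t: True, q: True, c: False}
  {c: True, q: True, t: False}


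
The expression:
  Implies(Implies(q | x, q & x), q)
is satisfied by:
  {x: True, q: True}
  {x: True, q: False}
  {q: True, x: False}


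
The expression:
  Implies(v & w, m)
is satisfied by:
  {m: True, w: False, v: False}
  {w: False, v: False, m: False}
  {m: True, v: True, w: False}
  {v: True, w: False, m: False}
  {m: True, w: True, v: False}
  {w: True, m: False, v: False}
  {m: True, v: True, w: True}


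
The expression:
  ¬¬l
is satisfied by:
  {l: True}


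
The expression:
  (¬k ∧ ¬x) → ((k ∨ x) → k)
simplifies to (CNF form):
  True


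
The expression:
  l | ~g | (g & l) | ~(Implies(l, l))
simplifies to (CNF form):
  l | ~g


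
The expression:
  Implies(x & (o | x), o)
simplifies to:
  o | ~x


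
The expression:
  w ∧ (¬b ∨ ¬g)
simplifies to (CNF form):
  w ∧ (¬b ∨ ¬g)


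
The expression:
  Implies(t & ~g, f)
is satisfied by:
  {g: True, f: True, t: False}
  {g: True, f: False, t: False}
  {f: True, g: False, t: False}
  {g: False, f: False, t: False}
  {g: True, t: True, f: True}
  {g: True, t: True, f: False}
  {t: True, f: True, g: False}


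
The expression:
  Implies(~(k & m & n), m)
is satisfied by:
  {m: True}


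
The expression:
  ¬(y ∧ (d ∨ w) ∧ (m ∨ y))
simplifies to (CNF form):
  (¬d ∨ ¬y) ∧ (¬w ∨ ¬y)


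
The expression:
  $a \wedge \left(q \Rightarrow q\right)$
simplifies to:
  $a$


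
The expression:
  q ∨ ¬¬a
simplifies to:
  a ∨ q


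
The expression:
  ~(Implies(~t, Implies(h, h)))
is never true.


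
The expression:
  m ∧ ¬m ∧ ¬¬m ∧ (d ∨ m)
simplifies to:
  False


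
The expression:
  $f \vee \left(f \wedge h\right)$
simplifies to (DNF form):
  $f$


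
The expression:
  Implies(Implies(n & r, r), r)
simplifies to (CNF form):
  r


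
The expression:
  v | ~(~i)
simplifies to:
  i | v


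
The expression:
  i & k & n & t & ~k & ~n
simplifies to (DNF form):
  False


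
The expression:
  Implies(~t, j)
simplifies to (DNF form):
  j | t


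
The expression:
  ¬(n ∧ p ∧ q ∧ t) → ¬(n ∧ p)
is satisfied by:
  {q: True, t: True, p: False, n: False}
  {q: True, t: False, p: False, n: False}
  {t: True, q: False, p: False, n: False}
  {q: False, t: False, p: False, n: False}
  {n: True, q: True, t: True, p: False}
  {n: True, q: True, t: False, p: False}
  {n: True, t: True, q: False, p: False}
  {n: True, t: False, q: False, p: False}
  {q: True, p: True, t: True, n: False}
  {q: True, p: True, t: False, n: False}
  {p: True, t: True, q: False, n: False}
  {p: True, q: False, t: False, n: False}
  {n: True, q: True, p: True, t: True}


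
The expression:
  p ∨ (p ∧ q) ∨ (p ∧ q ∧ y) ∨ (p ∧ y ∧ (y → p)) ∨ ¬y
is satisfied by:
  {p: True, y: False}
  {y: False, p: False}
  {y: True, p: True}


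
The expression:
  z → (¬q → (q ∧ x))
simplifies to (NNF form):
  q ∨ ¬z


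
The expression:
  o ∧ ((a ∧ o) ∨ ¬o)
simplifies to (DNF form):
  a ∧ o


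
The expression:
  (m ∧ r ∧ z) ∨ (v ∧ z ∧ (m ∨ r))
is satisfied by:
  {z: True, m: True, v: True, r: True}
  {z: True, m: True, v: True, r: False}
  {z: True, m: True, r: True, v: False}
  {z: True, v: True, r: True, m: False}


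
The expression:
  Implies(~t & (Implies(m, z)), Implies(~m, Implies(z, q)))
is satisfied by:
  {t: True, q: True, m: True, z: False}
  {t: True, q: True, m: False, z: False}
  {t: True, m: True, q: False, z: False}
  {t: True, m: False, q: False, z: False}
  {q: True, m: True, t: False, z: False}
  {q: True, t: False, m: False, z: False}
  {q: False, m: True, t: False, z: False}
  {q: False, t: False, m: False, z: False}
  {t: True, z: True, q: True, m: True}
  {t: True, z: True, q: True, m: False}
  {t: True, z: True, m: True, q: False}
  {t: True, z: True, m: False, q: False}
  {z: True, q: True, m: True, t: False}
  {z: True, q: True, m: False, t: False}
  {z: True, m: True, q: False, t: False}


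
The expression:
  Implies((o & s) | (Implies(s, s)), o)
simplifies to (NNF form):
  o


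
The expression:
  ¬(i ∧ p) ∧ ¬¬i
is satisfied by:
  {i: True, p: False}


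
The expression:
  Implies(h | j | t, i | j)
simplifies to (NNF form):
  i | j | (~h & ~t)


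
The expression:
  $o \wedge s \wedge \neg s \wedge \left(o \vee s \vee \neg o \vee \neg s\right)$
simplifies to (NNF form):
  $\text{False}$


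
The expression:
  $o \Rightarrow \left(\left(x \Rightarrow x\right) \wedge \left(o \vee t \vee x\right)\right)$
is always true.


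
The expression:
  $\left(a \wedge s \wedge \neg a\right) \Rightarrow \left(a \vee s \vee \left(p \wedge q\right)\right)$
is always true.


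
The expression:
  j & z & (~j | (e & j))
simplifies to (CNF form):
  e & j & z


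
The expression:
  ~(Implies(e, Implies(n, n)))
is never true.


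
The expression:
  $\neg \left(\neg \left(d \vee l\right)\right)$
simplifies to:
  $d \vee l$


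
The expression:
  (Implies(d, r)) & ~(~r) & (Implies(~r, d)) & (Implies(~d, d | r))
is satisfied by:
  {r: True}


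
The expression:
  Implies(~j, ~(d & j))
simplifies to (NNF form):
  True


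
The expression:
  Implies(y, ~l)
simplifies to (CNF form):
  ~l | ~y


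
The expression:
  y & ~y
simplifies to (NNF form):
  False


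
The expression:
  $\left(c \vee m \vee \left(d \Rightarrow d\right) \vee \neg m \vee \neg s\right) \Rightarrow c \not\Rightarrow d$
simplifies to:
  $c \wedge \neg d$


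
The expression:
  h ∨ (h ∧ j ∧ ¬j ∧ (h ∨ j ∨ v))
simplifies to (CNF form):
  h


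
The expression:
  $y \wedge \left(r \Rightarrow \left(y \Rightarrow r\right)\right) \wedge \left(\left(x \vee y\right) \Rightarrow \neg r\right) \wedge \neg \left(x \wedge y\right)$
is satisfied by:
  {y: True, x: False, r: False}


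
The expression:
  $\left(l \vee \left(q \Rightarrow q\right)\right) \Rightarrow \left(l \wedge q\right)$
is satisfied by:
  {q: True, l: True}


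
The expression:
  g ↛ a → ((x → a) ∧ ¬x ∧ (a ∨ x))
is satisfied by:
  {a: True, g: False}
  {g: False, a: False}
  {g: True, a: True}


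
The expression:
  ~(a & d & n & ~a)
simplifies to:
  True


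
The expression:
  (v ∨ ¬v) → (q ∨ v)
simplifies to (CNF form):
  q ∨ v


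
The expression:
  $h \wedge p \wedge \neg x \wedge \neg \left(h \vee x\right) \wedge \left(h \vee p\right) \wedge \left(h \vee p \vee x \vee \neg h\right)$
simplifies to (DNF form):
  $\text{False}$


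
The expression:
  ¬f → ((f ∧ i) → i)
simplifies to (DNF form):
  True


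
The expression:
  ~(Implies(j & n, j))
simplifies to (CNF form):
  False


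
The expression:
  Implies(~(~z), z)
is always true.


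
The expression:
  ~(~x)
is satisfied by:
  {x: True}


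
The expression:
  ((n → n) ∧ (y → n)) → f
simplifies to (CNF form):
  (f ∨ y) ∧ (f ∨ ¬n)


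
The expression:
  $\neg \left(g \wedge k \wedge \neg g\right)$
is always true.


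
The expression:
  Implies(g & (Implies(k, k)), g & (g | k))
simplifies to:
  True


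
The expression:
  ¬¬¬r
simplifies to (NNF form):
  ¬r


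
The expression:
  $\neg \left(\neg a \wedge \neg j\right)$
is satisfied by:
  {a: True, j: True}
  {a: True, j: False}
  {j: True, a: False}


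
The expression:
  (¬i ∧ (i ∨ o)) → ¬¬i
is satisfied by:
  {i: True, o: False}
  {o: False, i: False}
  {o: True, i: True}


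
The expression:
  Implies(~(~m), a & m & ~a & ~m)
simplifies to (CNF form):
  ~m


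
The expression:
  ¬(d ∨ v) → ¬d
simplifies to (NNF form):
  True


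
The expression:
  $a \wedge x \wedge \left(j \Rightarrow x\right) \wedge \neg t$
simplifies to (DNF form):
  $a \wedge x \wedge \neg t$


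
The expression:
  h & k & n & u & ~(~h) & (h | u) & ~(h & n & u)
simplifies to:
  False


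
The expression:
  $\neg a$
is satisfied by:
  {a: False}


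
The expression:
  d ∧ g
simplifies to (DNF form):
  d ∧ g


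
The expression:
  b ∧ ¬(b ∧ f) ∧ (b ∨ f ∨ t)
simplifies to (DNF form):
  b ∧ ¬f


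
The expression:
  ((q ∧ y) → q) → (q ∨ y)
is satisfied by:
  {y: True, q: True}
  {y: True, q: False}
  {q: True, y: False}


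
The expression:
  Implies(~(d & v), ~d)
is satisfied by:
  {v: True, d: False}
  {d: False, v: False}
  {d: True, v: True}


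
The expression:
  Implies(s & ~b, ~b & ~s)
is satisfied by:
  {b: True, s: False}
  {s: False, b: False}
  {s: True, b: True}


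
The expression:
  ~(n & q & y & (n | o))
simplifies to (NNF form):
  ~n | ~q | ~y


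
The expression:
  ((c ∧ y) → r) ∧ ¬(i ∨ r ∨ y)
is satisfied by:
  {i: False, r: False, y: False}


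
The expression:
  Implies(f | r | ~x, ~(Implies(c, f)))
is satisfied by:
  {x: True, c: True, f: False, r: False}
  {c: True, f: False, r: False, x: False}
  {x: True, c: True, r: True, f: False}
  {c: True, r: True, f: False, x: False}
  {x: True, f: False, r: False, c: False}


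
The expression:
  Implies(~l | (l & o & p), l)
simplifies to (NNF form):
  l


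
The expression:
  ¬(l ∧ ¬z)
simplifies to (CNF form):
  z ∨ ¬l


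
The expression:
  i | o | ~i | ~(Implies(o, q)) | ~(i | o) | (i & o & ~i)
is always true.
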